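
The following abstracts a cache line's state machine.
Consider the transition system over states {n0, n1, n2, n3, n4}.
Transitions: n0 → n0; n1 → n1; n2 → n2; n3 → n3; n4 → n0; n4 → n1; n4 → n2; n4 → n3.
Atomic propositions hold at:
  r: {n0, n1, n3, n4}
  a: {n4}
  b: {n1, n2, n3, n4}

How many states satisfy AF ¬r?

1

Sat(¬r) = {n2}
AF ¬r: least fixpoint, start Z0 = {n2}, add states with every successor in Z. Already a fixed point.
Sat(AF ¬r) = {n2}
|Sat(AF ¬r)| = |{n2}| = 1.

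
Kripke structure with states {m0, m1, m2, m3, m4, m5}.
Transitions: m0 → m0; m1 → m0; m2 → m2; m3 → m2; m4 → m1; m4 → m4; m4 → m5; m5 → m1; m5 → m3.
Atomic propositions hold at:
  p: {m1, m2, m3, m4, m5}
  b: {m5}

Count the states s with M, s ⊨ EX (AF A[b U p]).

4

A[b U p]: least fixpoint, start Z0 = Sat(p) = {m1, m2, m3, m4, m5}, add states in Sat(b) with every successor in Z. Already a fixed point.
Sat(A[b U p]) = {m1, m2, m3, m4, m5}
AF A[b U p]: least fixpoint, start Z0 = {m1, m2, m3, m4, m5}, add states with every successor in Z. Already a fixed point.
Sat(AF A[b U p]) = {m1, m2, m3, m4, m5}
Sat(EX (AF A[b U p])) = {s : some successor in {m1, m2, m3, m4, m5}} = {m2, m3, m4, m5}
|Sat(EX (AF A[b U p]))| = |{m2, m3, m4, m5}| = 4.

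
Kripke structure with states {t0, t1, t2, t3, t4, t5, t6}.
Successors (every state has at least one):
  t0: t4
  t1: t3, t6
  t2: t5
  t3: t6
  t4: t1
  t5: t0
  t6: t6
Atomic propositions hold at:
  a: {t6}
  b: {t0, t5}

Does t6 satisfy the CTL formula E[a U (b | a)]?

Yes

Sat(b | a) = {t0, t5, t6}
E[a U (b | a)]: least fixpoint, start Z0 = Sat((b | a)) = {t0, t5, t6}, add states in Sat(a) with some successor in Z. Already a fixed point.
Sat(E[a U (b | a)]) = {t0, t5, t6}
t6 ∈ Sat(E[a U (b | a)]) = {t0, t5, t6}, so the formula holds at t6.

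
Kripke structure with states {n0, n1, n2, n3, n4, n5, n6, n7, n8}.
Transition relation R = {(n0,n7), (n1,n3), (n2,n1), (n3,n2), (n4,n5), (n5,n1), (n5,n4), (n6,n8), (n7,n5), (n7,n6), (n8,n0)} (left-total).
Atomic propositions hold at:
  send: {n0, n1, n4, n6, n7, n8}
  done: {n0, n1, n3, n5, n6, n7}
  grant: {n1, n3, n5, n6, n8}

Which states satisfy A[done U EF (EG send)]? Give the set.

EG send: greatest fixpoint, start Z0 = {n0, n1, n4, n6, n7, n8}, keep only states in Sat with some successor in Z. Z1 = {n0, n6, n7, n8}; fixed.
Sat(EG send) = {n0, n6, n7, n8}
EF (EG send): least fixpoint, start Z0 = {n0, n6, n7, n8}, add states with some successor in Z. Already a fixed point.
Sat(EF (EG send)) = {n0, n6, n7, n8}
A[done U EF (EG send)]: least fixpoint, start Z0 = Sat(EF (EG send)) = {n0, n6, n7, n8}, add states in Sat(done) with every successor in Z. Already a fixed point.
Sat(A[done U EF (EG send)]) = {n0, n6, n7, n8}

{n0, n6, n7, n8}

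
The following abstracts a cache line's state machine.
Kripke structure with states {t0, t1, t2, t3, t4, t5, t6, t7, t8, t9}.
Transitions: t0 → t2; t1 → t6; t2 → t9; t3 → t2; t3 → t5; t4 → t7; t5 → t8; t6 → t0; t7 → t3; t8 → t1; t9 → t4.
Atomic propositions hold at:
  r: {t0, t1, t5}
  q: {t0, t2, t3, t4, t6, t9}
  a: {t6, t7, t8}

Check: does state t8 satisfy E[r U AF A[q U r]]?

A[q U r]: least fixpoint, start Z0 = Sat(r) = {t0, t1, t5}, add states in Sat(q) with every successor in Z. Z1 = {t0, t1, t5, t6}; fixed.
Sat(A[q U r]) = {t0, t1, t5, t6}
AF A[q U r]: least fixpoint, start Z0 = {t0, t1, t5, t6}, add states with every successor in Z. Z1 = {t0, t1, t5, t6, t8}; fixed.
Sat(AF A[q U r]) = {t0, t1, t5, t6, t8}
E[r U AF A[q U r]]: least fixpoint, start Z0 = Sat(AF A[q U r]) = {t0, t1, t5, t6, t8}, add states in Sat(r) with some successor in Z. Already a fixed point.
Sat(E[r U AF A[q U r]]) = {t0, t1, t5, t6, t8}
t8 ∈ Sat(E[r U AF A[q U r]]) = {t0, t1, t5, t6, t8}, so the formula holds at t8.

Yes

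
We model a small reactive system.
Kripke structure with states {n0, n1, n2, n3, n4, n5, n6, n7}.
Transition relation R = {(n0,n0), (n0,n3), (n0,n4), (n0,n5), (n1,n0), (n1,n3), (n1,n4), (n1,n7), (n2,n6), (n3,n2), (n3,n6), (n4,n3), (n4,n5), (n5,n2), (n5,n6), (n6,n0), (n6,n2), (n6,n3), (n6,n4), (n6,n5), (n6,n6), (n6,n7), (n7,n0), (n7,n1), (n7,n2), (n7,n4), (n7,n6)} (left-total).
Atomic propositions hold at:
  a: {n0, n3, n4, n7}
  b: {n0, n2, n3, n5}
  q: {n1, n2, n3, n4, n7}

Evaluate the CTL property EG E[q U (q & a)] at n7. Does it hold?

Sat(q & a) = {n3, n4, n7}
E[q U (q & a)]: least fixpoint, start Z0 = Sat((q & a)) = {n3, n4, n7}, add states in Sat(q) with some successor in Z. Z1 = {n1, n3, n4, n7}; fixed.
Sat(E[q U (q & a)]) = {n1, n3, n4, n7}
EG E[q U (q & a)]: greatest fixpoint, start Z0 = {n1, n3, n4, n7}, keep only states in Sat with some successor in Z. Z1 = {n1, n4, n7}; Z2 = {n1, n7}; fixed.
Sat(EG E[q U (q & a)]) = {n1, n7}
n7 ∈ Sat(EG E[q U (q & a)]) = {n1, n7}, so the formula holds at n7.

Yes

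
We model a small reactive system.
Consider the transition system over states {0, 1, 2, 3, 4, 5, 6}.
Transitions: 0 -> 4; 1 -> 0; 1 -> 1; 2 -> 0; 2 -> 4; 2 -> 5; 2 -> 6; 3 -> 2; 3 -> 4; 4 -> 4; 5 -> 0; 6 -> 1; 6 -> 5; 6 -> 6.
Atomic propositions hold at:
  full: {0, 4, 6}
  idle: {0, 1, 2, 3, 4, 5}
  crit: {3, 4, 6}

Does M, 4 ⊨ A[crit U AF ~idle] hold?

No

Sat(~idle) = {6}
AF ~idle: least fixpoint, start Z0 = {6}, add states with every successor in Z. Already a fixed point.
Sat(AF ~idle) = {6}
A[crit U AF ~idle]: least fixpoint, start Z0 = Sat(AF ~idle) = {6}, add states in Sat(crit) with every successor in Z. Already a fixed point.
Sat(A[crit U AF ~idle]) = {6}
4 ∉ Sat(A[crit U AF ~idle]) = {6}, so the formula does not hold at 4.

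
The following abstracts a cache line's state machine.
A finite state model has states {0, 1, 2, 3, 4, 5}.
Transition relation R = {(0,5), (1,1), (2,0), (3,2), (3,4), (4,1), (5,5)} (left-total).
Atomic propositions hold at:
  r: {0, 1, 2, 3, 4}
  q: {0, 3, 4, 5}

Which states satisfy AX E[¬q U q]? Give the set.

{0, 2, 3, 5}

Sat(¬q) = {1, 2}
E[¬q U q]: least fixpoint, start Z0 = Sat(q) = {0, 3, 4, 5}, add states in Sat(¬q) with some successor in Z. Z1 = {0, 2, 3, 4, 5}; fixed.
Sat(E[¬q U q]) = {0, 2, 3, 4, 5}
Sat(AX E[¬q U q]) = {s : every successor in {0, 2, 3, 4, 5}} = {0, 2, 3, 5}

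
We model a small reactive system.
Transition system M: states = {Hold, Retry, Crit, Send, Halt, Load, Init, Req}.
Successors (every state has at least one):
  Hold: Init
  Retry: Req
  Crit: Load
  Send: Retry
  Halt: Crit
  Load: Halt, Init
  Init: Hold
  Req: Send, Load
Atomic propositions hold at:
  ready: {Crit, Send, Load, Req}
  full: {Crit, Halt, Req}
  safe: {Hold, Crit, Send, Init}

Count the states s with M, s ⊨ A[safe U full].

A[safe U full]: least fixpoint, start Z0 = Sat(full) = {Crit, Halt, Req}, add states in Sat(safe) with every successor in Z. Already a fixed point.
Sat(A[safe U full]) = {Crit, Halt, Req}
|Sat(A[safe U full])| = |{Crit, Halt, Req}| = 3.

3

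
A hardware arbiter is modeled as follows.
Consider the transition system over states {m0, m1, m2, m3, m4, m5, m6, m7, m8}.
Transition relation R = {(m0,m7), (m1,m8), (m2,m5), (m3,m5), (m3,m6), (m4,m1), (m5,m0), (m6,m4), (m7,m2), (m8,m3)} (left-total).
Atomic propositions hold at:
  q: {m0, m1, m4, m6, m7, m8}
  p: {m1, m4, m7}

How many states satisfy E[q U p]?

5

E[q U p]: least fixpoint, start Z0 = Sat(p) = {m1, m4, m7}, add states in Sat(q) with some successor in Z. Z1 = {m0, m1, m4, m6, m7}; fixed.
Sat(E[q U p]) = {m0, m1, m4, m6, m7}
|Sat(E[q U p])| = |{m0, m1, m4, m6, m7}| = 5.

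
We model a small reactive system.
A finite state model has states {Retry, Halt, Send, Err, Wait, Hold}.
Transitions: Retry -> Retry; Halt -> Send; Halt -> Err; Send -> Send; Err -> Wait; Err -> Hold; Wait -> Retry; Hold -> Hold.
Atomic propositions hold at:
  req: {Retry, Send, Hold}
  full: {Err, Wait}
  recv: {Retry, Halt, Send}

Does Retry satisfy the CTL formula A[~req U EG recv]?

Sat(~req) = {Halt, Err, Wait}
EG recv: greatest fixpoint, start Z0 = {Retry, Halt, Send}, keep only states in Sat with some successor in Z. Already a fixed point.
Sat(EG recv) = {Retry, Halt, Send}
A[~req U EG recv]: least fixpoint, start Z0 = Sat(EG recv) = {Retry, Halt, Send}, add states in Sat(~req) with every successor in Z. Z1 = {Retry, Halt, Send, Wait}; fixed.
Sat(A[~req U EG recv]) = {Retry, Halt, Send, Wait}
Retry ∈ Sat(A[~req U EG recv]) = {Retry, Halt, Send, Wait}, so the formula holds at Retry.

Yes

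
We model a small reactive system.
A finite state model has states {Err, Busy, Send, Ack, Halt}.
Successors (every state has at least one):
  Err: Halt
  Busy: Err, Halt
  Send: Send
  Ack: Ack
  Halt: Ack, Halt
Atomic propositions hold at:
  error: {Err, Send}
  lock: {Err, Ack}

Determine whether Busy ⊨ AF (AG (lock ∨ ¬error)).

Sat(¬error) = {Busy, Ack, Halt}
Sat(lock ∨ ¬error) = {Err, Busy, Ack, Halt}
AG (lock ∨ ¬error): greatest fixpoint, start Z0 = {Err, Busy, Ack, Halt}, keep only states in Sat with every successor in Z. Already a fixed point.
Sat(AG (lock ∨ ¬error)) = {Err, Busy, Ack, Halt}
AF (AG (lock ∨ ¬error)): least fixpoint, start Z0 = {Err, Busy, Ack, Halt}, add states with every successor in Z. Already a fixed point.
Sat(AF (AG (lock ∨ ¬error))) = {Err, Busy, Ack, Halt}
Busy ∈ Sat(AF (AG (lock ∨ ¬error))) = {Err, Busy, Ack, Halt}, so the formula holds at Busy.

Yes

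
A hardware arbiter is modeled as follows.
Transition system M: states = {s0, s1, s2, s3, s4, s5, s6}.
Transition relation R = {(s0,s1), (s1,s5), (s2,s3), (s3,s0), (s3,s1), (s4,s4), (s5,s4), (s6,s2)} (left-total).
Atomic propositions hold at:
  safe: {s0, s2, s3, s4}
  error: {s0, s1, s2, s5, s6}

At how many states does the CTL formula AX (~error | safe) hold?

Sat(~error) = {s3, s4}
Sat(~error | safe) = {s0, s2, s3, s4}
Sat(AX (~error | safe)) = {s : every successor in {s0, s2, s3, s4}} = {s2, s4, s5, s6}
|Sat(AX (~error | safe))| = |{s2, s4, s5, s6}| = 4.

4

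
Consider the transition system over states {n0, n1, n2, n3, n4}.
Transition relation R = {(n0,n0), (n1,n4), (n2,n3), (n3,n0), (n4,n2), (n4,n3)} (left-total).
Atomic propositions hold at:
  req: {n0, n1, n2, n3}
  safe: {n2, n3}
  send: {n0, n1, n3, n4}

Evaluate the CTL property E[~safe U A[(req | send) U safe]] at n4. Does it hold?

Sat(~safe) = {n0, n1, n4}
Sat(req | send) = {n0, n1, n2, n3, n4}
A[(req | send) U safe]: least fixpoint, start Z0 = Sat(safe) = {n2, n3}, add states in Sat(req | send) with every successor in Z. Z1 = {n2, n3, n4}; Z2 = {n1, n2, n3, n4}; fixed.
Sat(A[(req | send) U safe]) = {n1, n2, n3, n4}
E[~safe U A[(req | send) U safe]]: least fixpoint, start Z0 = Sat(A[(req | send) U safe]) = {n1, n2, n3, n4}, add states in Sat(~safe) with some successor in Z. Already a fixed point.
Sat(E[~safe U A[(req | send) U safe]]) = {n1, n2, n3, n4}
n4 ∈ Sat(E[~safe U A[(req | send) U safe]]) = {n1, n2, n3, n4}, so the formula holds at n4.

Yes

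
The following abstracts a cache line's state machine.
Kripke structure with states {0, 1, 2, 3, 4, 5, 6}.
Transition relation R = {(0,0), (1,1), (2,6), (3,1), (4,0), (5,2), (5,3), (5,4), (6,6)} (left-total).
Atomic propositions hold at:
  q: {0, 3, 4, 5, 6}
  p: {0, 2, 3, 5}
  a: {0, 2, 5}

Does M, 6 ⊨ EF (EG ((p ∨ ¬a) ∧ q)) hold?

Yes

Sat(¬a) = {1, 3, 4, 6}
Sat(p ∨ ¬a) = {0, 1, 2, 3, 4, 5, 6}
Sat((p ∨ ¬a) ∧ q) = {0, 3, 4, 5, 6}
EG ((p ∨ ¬a) ∧ q): greatest fixpoint, start Z0 = {0, 3, 4, 5, 6}, keep only states in Sat with some successor in Z. Z1 = {0, 4, 5, 6}; fixed.
Sat(EG ((p ∨ ¬a) ∧ q)) = {0, 4, 5, 6}
EF (EG ((p ∨ ¬a) ∧ q)): least fixpoint, start Z0 = {0, 4, 5, 6}, add states with some successor in Z. Z1 = {0, 2, 4, 5, 6}; fixed.
Sat(EF (EG ((p ∨ ¬a) ∧ q))) = {0, 2, 4, 5, 6}
6 ∈ Sat(EF (EG ((p ∨ ¬a) ∧ q))) = {0, 2, 4, 5, 6}, so the formula holds at 6.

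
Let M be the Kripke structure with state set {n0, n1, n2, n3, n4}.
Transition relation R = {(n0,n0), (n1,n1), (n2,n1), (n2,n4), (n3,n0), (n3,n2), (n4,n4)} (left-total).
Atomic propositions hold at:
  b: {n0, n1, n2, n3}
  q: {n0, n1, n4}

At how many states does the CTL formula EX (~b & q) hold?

2

Sat(~b) = {n4}
Sat(~b & q) = {n4}
Sat(EX (~b & q)) = {s : some successor in {n4}} = {n2, n4}
|Sat(EX (~b & q))| = |{n2, n4}| = 2.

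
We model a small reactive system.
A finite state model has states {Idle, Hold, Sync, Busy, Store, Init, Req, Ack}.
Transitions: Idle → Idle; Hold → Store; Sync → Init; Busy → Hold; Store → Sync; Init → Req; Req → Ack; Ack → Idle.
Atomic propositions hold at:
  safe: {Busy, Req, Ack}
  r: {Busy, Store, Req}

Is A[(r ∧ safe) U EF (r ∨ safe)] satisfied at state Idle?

Sat(r ∧ safe) = {Busy, Req}
Sat(r ∨ safe) = {Busy, Store, Req, Ack}
EF (r ∨ safe): least fixpoint, start Z0 = {Busy, Store, Req, Ack}, add states with some successor in Z. Z1 = {Hold, Busy, Store, Init, Req, Ack}; Z2 = {Hold, Sync, Busy, Store, Init, Req, Ack}; fixed.
Sat(EF (r ∨ safe)) = {Hold, Sync, Busy, Store, Init, Req, Ack}
A[(r ∧ safe) U EF (r ∨ safe)]: least fixpoint, start Z0 = Sat(EF (r ∨ safe)) = {Hold, Sync, Busy, Store, Init, Req, Ack}, add states in Sat(r ∧ safe) with every successor in Z. Already a fixed point.
Sat(A[(r ∧ safe) U EF (r ∨ safe)]) = {Hold, Sync, Busy, Store, Init, Req, Ack}
Idle ∉ Sat(A[(r ∧ safe) U EF (r ∨ safe)]) = {Hold, Sync, Busy, Store, Init, Req, Ack}, so the formula does not hold at Idle.

No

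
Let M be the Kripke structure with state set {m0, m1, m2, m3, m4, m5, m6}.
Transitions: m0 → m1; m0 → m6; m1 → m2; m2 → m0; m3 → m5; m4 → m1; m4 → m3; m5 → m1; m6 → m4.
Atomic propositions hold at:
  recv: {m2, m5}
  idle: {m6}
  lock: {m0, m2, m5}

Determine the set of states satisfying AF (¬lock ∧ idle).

{m6}

Sat(¬lock) = {m1, m3, m4, m6}
Sat(¬lock ∧ idle) = {m6}
AF (¬lock ∧ idle): least fixpoint, start Z0 = {m6}, add states with every successor in Z. Already a fixed point.
Sat(AF (¬lock ∧ idle)) = {m6}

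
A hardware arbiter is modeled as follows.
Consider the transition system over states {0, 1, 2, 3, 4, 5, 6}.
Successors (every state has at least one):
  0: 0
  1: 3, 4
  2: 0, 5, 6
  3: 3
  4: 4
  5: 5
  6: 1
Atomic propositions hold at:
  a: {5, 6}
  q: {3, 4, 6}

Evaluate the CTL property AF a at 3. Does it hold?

AF a: least fixpoint, start Z0 = {5, 6}, add states with every successor in Z. Already a fixed point.
Sat(AF a) = {5, 6}
3 ∉ Sat(AF a) = {5, 6}, so the formula does not hold at 3.

No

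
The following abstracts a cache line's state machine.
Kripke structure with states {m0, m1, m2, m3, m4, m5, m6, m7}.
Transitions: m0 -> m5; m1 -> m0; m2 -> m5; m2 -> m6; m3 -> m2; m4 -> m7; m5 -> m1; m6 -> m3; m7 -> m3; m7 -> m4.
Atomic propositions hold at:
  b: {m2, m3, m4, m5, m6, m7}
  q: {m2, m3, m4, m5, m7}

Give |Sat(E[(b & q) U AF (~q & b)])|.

5

Sat(b & q) = {m2, m3, m4, m5, m7}
Sat(~q) = {m0, m1, m6}
Sat(~q & b) = {m6}
AF (~q & b): least fixpoint, start Z0 = {m6}, add states with every successor in Z. Already a fixed point.
Sat(AF (~q & b)) = {m6}
E[(b & q) U AF (~q & b)]: least fixpoint, start Z0 = Sat(AF (~q & b)) = {m6}, add states in Sat(b & q) with some successor in Z. Z1 = {m2, m6}; Z2 = {m2, m3, m6}; Z3 = {m2, m3, m6, m7}; Z4 = {m2, m3, m4, m6, m7}; fixed.
Sat(E[(b & q) U AF (~q & b)]) = {m2, m3, m4, m6, m7}
|Sat(E[(b & q) U AF (~q & b)])| = |{m2, m3, m4, m6, m7}| = 5.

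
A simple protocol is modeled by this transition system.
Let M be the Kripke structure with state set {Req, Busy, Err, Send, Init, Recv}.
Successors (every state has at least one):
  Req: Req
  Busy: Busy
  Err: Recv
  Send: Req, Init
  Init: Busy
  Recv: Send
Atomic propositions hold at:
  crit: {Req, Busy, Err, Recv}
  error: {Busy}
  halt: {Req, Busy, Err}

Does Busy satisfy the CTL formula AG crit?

Yes

AG crit: greatest fixpoint, start Z0 = {Req, Busy, Err, Recv}, keep only states in Sat with every successor in Z. Z1 = {Req, Busy, Err}; Z2 = {Req, Busy}; fixed.
Sat(AG crit) = {Req, Busy}
Busy ∈ Sat(AG crit) = {Req, Busy}, so the formula holds at Busy.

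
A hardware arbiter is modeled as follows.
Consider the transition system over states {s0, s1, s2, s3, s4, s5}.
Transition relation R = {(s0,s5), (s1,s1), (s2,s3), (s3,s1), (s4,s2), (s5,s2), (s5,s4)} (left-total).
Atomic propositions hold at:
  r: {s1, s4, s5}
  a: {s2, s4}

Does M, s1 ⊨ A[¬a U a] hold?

Sat(¬a) = {s0, s1, s3, s5}
A[¬a U a]: least fixpoint, start Z0 = Sat(a) = {s2, s4}, add states in Sat(¬a) with every successor in Z. Z1 = {s2, s4, s5}; Z2 = {s0, s2, s4, s5}; fixed.
Sat(A[¬a U a]) = {s0, s2, s4, s5}
s1 ∉ Sat(A[¬a U a]) = {s0, s2, s4, s5}, so the formula does not hold at s1.

No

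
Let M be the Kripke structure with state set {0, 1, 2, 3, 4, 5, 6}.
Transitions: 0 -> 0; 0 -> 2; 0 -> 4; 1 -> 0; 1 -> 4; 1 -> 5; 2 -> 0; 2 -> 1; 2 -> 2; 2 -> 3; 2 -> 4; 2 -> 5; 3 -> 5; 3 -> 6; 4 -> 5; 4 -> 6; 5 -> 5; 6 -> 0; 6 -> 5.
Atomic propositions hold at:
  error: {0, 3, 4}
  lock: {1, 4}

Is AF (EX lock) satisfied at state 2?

Yes

Sat(EX lock) = {s : some successor in {1, 4}} = {0, 1, 2}
AF (EX lock): least fixpoint, start Z0 = {0, 1, 2}, add states with every successor in Z. Already a fixed point.
Sat(AF (EX lock)) = {0, 1, 2}
2 ∈ Sat(AF (EX lock)) = {0, 1, 2}, so the formula holds at 2.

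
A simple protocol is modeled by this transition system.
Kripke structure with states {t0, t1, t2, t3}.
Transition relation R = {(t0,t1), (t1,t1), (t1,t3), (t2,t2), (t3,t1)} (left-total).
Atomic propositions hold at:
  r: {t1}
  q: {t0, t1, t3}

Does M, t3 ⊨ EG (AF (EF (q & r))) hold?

Sat(q & r) = {t1}
EF (q & r): least fixpoint, start Z0 = {t1}, add states with some successor in Z. Z1 = {t0, t1, t3}; fixed.
Sat(EF (q & r)) = {t0, t1, t3}
AF (EF (q & r)): least fixpoint, start Z0 = {t0, t1, t3}, add states with every successor in Z. Already a fixed point.
Sat(AF (EF (q & r))) = {t0, t1, t3}
EG (AF (EF (q & r))): greatest fixpoint, start Z0 = {t0, t1, t3}, keep only states in Sat with some successor in Z. Already a fixed point.
Sat(EG (AF (EF (q & r)))) = {t0, t1, t3}
t3 ∈ Sat(EG (AF (EF (q & r)))) = {t0, t1, t3}, so the formula holds at t3.

Yes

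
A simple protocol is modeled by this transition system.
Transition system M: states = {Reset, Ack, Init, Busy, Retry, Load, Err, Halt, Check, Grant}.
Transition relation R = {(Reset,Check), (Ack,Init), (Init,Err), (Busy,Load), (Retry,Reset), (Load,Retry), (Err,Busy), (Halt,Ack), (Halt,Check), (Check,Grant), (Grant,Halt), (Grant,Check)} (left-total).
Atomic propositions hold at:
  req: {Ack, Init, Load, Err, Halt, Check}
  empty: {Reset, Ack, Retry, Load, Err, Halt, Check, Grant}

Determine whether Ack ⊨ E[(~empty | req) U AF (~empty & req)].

Sat(~empty) = {Init, Busy}
Sat(~empty | req) = {Ack, Init, Busy, Load, Err, Halt, Check}
Sat(~empty & req) = {Init}
AF (~empty & req): least fixpoint, start Z0 = {Init}, add states with every successor in Z. Z1 = {Ack, Init}; fixed.
Sat(AF (~empty & req)) = {Ack, Init}
E[(~empty | req) U AF (~empty & req)]: least fixpoint, start Z0 = Sat(AF (~empty & req)) = {Ack, Init}, add states in Sat(~empty | req) with some successor in Z. Z1 = {Ack, Init, Halt}; fixed.
Sat(E[(~empty | req) U AF (~empty & req)]) = {Ack, Init, Halt}
Ack ∈ Sat(E[(~empty | req) U AF (~empty & req)]) = {Ack, Init, Halt}, so the formula holds at Ack.

Yes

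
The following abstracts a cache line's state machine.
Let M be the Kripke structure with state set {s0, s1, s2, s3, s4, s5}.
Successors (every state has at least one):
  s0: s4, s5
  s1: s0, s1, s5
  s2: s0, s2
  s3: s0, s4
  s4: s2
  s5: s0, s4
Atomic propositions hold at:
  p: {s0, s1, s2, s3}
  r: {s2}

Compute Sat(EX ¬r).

Sat(¬r) = {s0, s1, s3, s4, s5}
Sat(EX ¬r) = {s : some successor in {s0, s1, s3, s4, s5}} = {s0, s1, s2, s3, s5}

{s0, s1, s2, s3, s5}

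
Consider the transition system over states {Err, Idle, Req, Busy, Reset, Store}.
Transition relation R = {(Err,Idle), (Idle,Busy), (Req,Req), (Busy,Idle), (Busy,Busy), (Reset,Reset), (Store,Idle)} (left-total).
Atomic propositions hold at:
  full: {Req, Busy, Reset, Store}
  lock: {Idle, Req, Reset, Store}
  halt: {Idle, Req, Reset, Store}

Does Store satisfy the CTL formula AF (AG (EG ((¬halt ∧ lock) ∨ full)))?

No

Sat(¬halt) = {Err, Busy}
Sat(¬halt ∧ lock) = ∅
Sat((¬halt ∧ lock) ∨ full) = {Req, Busy, Reset, Store}
EG ((¬halt ∧ lock) ∨ full): greatest fixpoint, start Z0 = {Req, Busy, Reset, Store}, keep only states in Sat with some successor in Z. Z1 = {Req, Busy, Reset}; fixed.
Sat(EG ((¬halt ∧ lock) ∨ full)) = {Req, Busy, Reset}
AG (EG ((¬halt ∧ lock) ∨ full)): greatest fixpoint, start Z0 = {Req, Busy, Reset}, keep only states in Sat with every successor in Z. Z1 = {Req, Reset}; fixed.
Sat(AG (EG ((¬halt ∧ lock) ∨ full))) = {Req, Reset}
AF (AG (EG ((¬halt ∧ lock) ∨ full))): least fixpoint, start Z0 = {Req, Reset}, add states with every successor in Z. Already a fixed point.
Sat(AF (AG (EG ((¬halt ∧ lock) ∨ full)))) = {Req, Reset}
Store ∉ Sat(AF (AG (EG ((¬halt ∧ lock) ∨ full)))) = {Req, Reset}, so the formula does not hold at Store.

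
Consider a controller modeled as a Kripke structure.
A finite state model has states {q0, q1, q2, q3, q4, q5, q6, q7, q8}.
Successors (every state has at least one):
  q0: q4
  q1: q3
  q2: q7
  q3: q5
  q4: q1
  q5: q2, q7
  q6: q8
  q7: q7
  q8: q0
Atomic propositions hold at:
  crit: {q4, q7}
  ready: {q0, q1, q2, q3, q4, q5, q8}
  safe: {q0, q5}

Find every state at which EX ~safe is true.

Sat(~safe) = {q1, q2, q3, q4, q6, q7, q8}
Sat(EX ~safe) = {s : some successor in {q1, q2, q3, q4, q6, q7, q8}} = {q0, q1, q2, q4, q5, q6, q7}

{q0, q1, q2, q4, q5, q6, q7}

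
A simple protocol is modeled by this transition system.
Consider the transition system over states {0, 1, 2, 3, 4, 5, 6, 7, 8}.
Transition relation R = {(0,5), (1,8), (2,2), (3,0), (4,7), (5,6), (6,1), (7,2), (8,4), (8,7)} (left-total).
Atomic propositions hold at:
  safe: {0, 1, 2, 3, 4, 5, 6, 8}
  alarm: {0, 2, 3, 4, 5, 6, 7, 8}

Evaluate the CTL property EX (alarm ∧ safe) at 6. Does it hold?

Sat(alarm ∧ safe) = {0, 2, 3, 4, 5, 6, 8}
Sat(EX (alarm ∧ safe)) = {s : some successor in {0, 2, 3, 4, 5, 6, 8}} = {0, 1, 2, 3, 5, 7, 8}
6 ∉ Sat(EX (alarm ∧ safe)) = {0, 1, 2, 3, 5, 7, 8}, so the formula does not hold at 6.

No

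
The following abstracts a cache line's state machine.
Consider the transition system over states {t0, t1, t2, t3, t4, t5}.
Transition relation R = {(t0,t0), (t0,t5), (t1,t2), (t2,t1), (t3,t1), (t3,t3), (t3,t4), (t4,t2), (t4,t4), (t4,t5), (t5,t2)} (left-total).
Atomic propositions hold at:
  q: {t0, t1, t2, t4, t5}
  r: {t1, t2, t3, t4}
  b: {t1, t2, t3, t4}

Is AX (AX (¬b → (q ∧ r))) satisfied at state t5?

Yes

Sat(¬b) = {t0, t5}
Sat(q ∧ r) = {t1, t2, t4}
Sat(¬b → (q ∧ r)) = {t1, t2, t3, t4}
Sat(AX (¬b → (q ∧ r))) = {s : every successor in {t1, t2, t3, t4}} = {t1, t2, t3, t5}
Sat(AX (AX (¬b → (q ∧ r)))) = {s : every successor in {t1, t2, t3, t5}} = {t1, t2, t5}
t5 ∈ Sat(AX (AX (¬b → (q ∧ r)))) = {t1, t2, t5}, so the formula holds at t5.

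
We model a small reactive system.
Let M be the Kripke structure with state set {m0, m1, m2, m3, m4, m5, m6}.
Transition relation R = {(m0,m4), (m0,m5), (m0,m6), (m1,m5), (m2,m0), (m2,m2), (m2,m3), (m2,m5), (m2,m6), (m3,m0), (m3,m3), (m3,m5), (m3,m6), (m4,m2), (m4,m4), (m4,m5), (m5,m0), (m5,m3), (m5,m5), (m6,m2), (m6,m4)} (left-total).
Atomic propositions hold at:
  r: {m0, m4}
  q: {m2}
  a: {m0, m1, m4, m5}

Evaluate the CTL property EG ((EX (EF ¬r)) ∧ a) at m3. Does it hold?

Sat(¬r) = {m1, m2, m3, m5, m6}
EF ¬r: least fixpoint, start Z0 = {m1, m2, m3, m5, m6}, add states with some successor in Z. Z1 = {m0, m1, m2, m3, m4, m5, m6}; fixed.
Sat(EF ¬r) = {m0, m1, m2, m3, m4, m5, m6}
Sat(EX (EF ¬r)) = {s : some successor in {m0, m1, m2, m3, m4, m5, m6}} = {m0, m1, m2, m3, m4, m5, m6}
Sat((EX (EF ¬r)) ∧ a) = {m0, m1, m4, m5}
EG ((EX (EF ¬r)) ∧ a): greatest fixpoint, start Z0 = {m0, m1, m4, m5}, keep only states in Sat with some successor in Z. Already a fixed point.
Sat(EG ((EX (EF ¬r)) ∧ a)) = {m0, m1, m4, m5}
m3 ∉ Sat(EG ((EX (EF ¬r)) ∧ a)) = {m0, m1, m4, m5}, so the formula does not hold at m3.

No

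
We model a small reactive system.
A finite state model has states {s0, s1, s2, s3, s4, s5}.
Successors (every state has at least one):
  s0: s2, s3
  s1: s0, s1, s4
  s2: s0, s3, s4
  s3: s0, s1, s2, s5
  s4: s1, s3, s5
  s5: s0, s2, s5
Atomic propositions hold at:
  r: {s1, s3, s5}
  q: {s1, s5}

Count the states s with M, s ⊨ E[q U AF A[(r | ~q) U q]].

Sat(~q) = {s0, s2, s3, s4}
Sat(r | ~q) = {s0, s1, s2, s3, s4, s5}
A[(r | ~q) U q]: least fixpoint, start Z0 = Sat(q) = {s1, s5}, add states in Sat(r | ~q) with every successor in Z. Already a fixed point.
Sat(A[(r | ~q) U q]) = {s1, s5}
AF A[(r | ~q) U q]: least fixpoint, start Z0 = {s1, s5}, add states with every successor in Z. Already a fixed point.
Sat(AF A[(r | ~q) U q]) = {s1, s5}
E[q U AF A[(r | ~q) U q]]: least fixpoint, start Z0 = Sat(AF A[(r | ~q) U q]) = {s1, s5}, add states in Sat(q) with some successor in Z. Already a fixed point.
Sat(E[q U AF A[(r | ~q) U q]]) = {s1, s5}
|Sat(E[q U AF A[(r | ~q) U q]])| = |{s1, s5}| = 2.

2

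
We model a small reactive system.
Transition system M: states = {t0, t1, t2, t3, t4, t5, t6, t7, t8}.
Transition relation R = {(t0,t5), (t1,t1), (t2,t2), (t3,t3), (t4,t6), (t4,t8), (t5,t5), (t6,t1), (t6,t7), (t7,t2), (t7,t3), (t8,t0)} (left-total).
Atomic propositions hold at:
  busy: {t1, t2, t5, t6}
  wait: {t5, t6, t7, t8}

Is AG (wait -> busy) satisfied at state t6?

No

Sat(wait -> busy) = {t0, t1, t2, t3, t4, t5, t6}
AG (wait -> busy): greatest fixpoint, start Z0 = {t0, t1, t2, t3, t4, t5, t6}, keep only states in Sat with every successor in Z. Z1 = {t0, t1, t2, t3, t5}; fixed.
Sat(AG (wait -> busy)) = {t0, t1, t2, t3, t5}
t6 ∉ Sat(AG (wait -> busy)) = {t0, t1, t2, t3, t5}, so the formula does not hold at t6.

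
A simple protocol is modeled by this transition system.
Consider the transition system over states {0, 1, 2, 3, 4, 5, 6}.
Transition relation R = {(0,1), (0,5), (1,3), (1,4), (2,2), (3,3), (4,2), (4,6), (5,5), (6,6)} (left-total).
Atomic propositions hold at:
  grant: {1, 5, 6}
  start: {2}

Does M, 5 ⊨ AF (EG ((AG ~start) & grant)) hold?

Sat(~start) = {0, 1, 3, 4, 5, 6}
AG ~start: greatest fixpoint, start Z0 = {0, 1, 3, 4, 5, 6}, keep only states in Sat with every successor in Z. Z1 = {0, 1, 3, 5, 6}; Z2 = {0, 3, 5, 6}; Z3 = {3, 5, 6}; fixed.
Sat(AG ~start) = {3, 5, 6}
Sat((AG ~start) & grant) = {5, 6}
EG ((AG ~start) & grant): greatest fixpoint, start Z0 = {5, 6}, keep only states in Sat with some successor in Z. Already a fixed point.
Sat(EG ((AG ~start) & grant)) = {5, 6}
AF (EG ((AG ~start) & grant)): least fixpoint, start Z0 = {5, 6}, add states with every successor in Z. Already a fixed point.
Sat(AF (EG ((AG ~start) & grant))) = {5, 6}
5 ∈ Sat(AF (EG ((AG ~start) & grant))) = {5, 6}, so the formula holds at 5.

Yes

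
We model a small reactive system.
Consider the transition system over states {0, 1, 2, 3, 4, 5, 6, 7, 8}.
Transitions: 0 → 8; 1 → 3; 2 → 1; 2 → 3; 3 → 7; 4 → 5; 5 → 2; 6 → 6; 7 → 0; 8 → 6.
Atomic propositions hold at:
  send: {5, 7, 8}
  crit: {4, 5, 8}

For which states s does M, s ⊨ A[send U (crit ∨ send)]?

{4, 5, 7, 8}

Sat(crit ∨ send) = {4, 5, 7, 8}
A[send U (crit ∨ send)]: least fixpoint, start Z0 = Sat((crit ∨ send)) = {4, 5, 7, 8}, add states in Sat(send) with every successor in Z. Already a fixed point.
Sat(A[send U (crit ∨ send)]) = {4, 5, 7, 8}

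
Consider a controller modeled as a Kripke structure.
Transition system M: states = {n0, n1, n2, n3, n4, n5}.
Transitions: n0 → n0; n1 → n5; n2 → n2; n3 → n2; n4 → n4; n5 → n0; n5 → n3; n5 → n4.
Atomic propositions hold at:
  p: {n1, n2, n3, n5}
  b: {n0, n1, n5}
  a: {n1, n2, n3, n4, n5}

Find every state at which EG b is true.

{n0, n1, n5}

EG b: greatest fixpoint, start Z0 = {n0, n1, n5}, keep only states in Sat with some successor in Z. Already a fixed point.
Sat(EG b) = {n0, n1, n5}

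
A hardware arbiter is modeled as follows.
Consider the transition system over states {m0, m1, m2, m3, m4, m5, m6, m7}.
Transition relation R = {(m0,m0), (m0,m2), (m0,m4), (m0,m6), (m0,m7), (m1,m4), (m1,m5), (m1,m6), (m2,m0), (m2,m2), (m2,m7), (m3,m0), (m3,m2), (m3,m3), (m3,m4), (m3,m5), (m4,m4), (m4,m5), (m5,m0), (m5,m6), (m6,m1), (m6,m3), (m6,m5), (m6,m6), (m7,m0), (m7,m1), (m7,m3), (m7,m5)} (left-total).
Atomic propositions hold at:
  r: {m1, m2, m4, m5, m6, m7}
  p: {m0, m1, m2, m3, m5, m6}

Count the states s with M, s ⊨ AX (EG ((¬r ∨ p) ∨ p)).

Sat(¬r) = {m0, m3}
Sat(¬r ∨ p) = {m0, m1, m2, m3, m5, m6}
Sat((¬r ∨ p) ∨ p) = {m0, m1, m2, m3, m5, m6}
EG ((¬r ∨ p) ∨ p): greatest fixpoint, start Z0 = {m0, m1, m2, m3, m5, m6}, keep only states in Sat with some successor in Z. Already a fixed point.
Sat(EG ((¬r ∨ p) ∨ p)) = {m0, m1, m2, m3, m5, m6}
Sat(AX (EG ((¬r ∨ p) ∨ p))) = {s : every successor in {m0, m1, m2, m3, m5, m6}} = {m5, m6, m7}
|Sat(AX (EG ((¬r ∨ p) ∨ p)))| = |{m5, m6, m7}| = 3.

3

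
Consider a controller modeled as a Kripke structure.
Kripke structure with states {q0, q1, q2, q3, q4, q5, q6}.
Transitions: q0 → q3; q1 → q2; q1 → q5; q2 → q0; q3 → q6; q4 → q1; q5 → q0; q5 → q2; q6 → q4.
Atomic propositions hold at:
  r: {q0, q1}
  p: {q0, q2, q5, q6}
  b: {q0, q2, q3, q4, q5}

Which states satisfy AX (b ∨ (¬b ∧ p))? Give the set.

Sat(¬b) = {q1, q6}
Sat(¬b ∧ p) = {q6}
Sat(b ∨ (¬b ∧ p)) = {q0, q2, q3, q4, q5, q6}
Sat(AX (b ∨ (¬b ∧ p))) = {s : every successor in {q0, q2, q3, q4, q5, q6}} = {q0, q1, q2, q3, q5, q6}

{q0, q1, q2, q3, q5, q6}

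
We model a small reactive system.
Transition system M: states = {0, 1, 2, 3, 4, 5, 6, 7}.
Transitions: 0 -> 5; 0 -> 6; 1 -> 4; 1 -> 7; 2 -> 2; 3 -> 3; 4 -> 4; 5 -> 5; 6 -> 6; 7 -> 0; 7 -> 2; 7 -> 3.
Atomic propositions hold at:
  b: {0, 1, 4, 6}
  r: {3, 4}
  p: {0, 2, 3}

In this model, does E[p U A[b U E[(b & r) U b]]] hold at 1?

Sat(b & r) = {4}
E[(b & r) U b]: least fixpoint, start Z0 = Sat(b) = {0, 1, 4, 6}, add states in Sat(b & r) with some successor in Z. Already a fixed point.
Sat(E[(b & r) U b]) = {0, 1, 4, 6}
A[b U E[(b & r) U b]]: least fixpoint, start Z0 = Sat(E[(b & r) U b]) = {0, 1, 4, 6}, add states in Sat(b) with every successor in Z. Already a fixed point.
Sat(A[b U E[(b & r) U b]]) = {0, 1, 4, 6}
E[p U A[b U E[(b & r) U b]]]: least fixpoint, start Z0 = Sat(A[b U E[(b & r) U b]]) = {0, 1, 4, 6}, add states in Sat(p) with some successor in Z. Already a fixed point.
Sat(E[p U A[b U E[(b & r) U b]]]) = {0, 1, 4, 6}
1 ∈ Sat(E[p U A[b U E[(b & r) U b]]]) = {0, 1, 4, 6}, so the formula holds at 1.

Yes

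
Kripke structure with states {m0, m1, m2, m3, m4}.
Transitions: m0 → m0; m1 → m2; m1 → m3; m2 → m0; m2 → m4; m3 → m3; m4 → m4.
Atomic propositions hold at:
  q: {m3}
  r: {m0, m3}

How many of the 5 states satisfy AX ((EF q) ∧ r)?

EF q: least fixpoint, start Z0 = {m3}, add states with some successor in Z. Z1 = {m1, m3}; fixed.
Sat(EF q) = {m1, m3}
Sat((EF q) ∧ r) = {m3}
Sat(AX ((EF q) ∧ r)) = {s : every successor in {m3}} = {m3}
|Sat(AX ((EF q) ∧ r))| = |{m3}| = 1.

1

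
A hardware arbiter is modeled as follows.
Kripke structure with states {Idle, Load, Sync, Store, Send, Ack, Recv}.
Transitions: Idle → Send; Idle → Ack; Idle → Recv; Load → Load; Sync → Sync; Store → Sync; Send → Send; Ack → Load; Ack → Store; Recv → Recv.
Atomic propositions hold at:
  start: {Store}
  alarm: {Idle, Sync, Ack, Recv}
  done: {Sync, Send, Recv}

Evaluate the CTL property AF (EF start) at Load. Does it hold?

EF start: least fixpoint, start Z0 = {Store}, add states with some successor in Z. Z1 = {Store, Ack}; Z2 = {Idle, Store, Ack}; fixed.
Sat(EF start) = {Idle, Store, Ack}
AF (EF start): least fixpoint, start Z0 = {Idle, Store, Ack}, add states with every successor in Z. Already a fixed point.
Sat(AF (EF start)) = {Idle, Store, Ack}
Load ∉ Sat(AF (EF start)) = {Idle, Store, Ack}, so the formula does not hold at Load.

No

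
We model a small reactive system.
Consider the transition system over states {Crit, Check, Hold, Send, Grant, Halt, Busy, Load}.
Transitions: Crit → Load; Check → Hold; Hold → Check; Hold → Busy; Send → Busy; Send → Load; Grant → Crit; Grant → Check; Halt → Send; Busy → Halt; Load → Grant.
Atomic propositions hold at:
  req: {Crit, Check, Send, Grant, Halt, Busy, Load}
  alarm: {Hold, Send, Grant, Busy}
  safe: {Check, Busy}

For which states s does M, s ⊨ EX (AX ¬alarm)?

Sat(¬alarm) = {Crit, Check, Halt, Load}
Sat(AX ¬alarm) = {s : every successor in {Crit, Check, Halt, Load}} = {Crit, Grant, Busy}
Sat(EX (AX ¬alarm)) = {s : some successor in {Crit, Grant, Busy}} = {Hold, Send, Grant, Load}

{Hold, Send, Grant, Load}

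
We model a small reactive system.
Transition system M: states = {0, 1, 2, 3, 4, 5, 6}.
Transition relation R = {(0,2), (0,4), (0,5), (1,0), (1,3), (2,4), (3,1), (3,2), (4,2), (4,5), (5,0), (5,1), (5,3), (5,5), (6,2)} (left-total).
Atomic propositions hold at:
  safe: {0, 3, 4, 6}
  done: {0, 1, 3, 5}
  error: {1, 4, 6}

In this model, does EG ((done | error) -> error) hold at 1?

Sat(done | error) = {0, 1, 3, 4, 5, 6}
Sat((done | error) -> error) = {1, 2, 4, 6}
EG ((done | error) -> error): greatest fixpoint, start Z0 = {1, 2, 4, 6}, keep only states in Sat with some successor in Z. Z1 = {2, 4, 6}; fixed.
Sat(EG ((done | error) -> error)) = {2, 4, 6}
1 ∉ Sat(EG ((done | error) -> error)) = {2, 4, 6}, so the formula does not hold at 1.

No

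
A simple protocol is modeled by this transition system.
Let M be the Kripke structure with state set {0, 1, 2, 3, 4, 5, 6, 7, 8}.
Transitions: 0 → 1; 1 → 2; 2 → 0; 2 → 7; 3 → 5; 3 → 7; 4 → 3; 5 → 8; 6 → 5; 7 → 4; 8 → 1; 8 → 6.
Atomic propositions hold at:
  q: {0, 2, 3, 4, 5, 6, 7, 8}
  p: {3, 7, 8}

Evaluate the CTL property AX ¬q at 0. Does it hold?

Yes

Sat(¬q) = {1}
Sat(AX ¬q) = {s : every successor in {1}} = {0}
0 ∈ Sat(AX ¬q) = {0}, so the formula holds at 0.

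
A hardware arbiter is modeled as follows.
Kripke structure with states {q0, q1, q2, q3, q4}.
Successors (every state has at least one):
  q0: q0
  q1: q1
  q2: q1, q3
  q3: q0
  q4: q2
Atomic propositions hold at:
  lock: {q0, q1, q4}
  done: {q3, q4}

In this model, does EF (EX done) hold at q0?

Sat(EX done) = {s : some successor in {q3, q4}} = {q2}
EF (EX done): least fixpoint, start Z0 = {q2}, add states with some successor in Z. Z1 = {q2, q4}; fixed.
Sat(EF (EX done)) = {q2, q4}
q0 ∉ Sat(EF (EX done)) = {q2, q4}, so the formula does not hold at q0.

No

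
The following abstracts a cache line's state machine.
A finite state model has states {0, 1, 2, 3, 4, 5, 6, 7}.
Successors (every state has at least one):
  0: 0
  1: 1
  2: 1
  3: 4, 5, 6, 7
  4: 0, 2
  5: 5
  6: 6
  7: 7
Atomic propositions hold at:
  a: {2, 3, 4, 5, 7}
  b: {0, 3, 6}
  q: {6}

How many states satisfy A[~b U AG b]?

Sat(~b) = {1, 2, 4, 5, 7}
AG b: greatest fixpoint, start Z0 = {0, 3, 6}, keep only states in Sat with every successor in Z. Z1 = {0, 6}; fixed.
Sat(AG b) = {0, 6}
A[~b U AG b]: least fixpoint, start Z0 = Sat(AG b) = {0, 6}, add states in Sat(~b) with every successor in Z. Already a fixed point.
Sat(A[~b U AG b]) = {0, 6}
|Sat(A[~b U AG b])| = |{0, 6}| = 2.

2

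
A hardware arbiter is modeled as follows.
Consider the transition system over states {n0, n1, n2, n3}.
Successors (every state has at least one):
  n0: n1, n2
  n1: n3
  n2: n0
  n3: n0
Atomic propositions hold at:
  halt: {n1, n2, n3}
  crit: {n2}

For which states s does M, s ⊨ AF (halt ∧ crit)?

Sat(halt ∧ crit) = {n2}
AF (halt ∧ crit): least fixpoint, start Z0 = {n2}, add states with every successor in Z. Already a fixed point.
Sat(AF (halt ∧ crit)) = {n2}

{n2}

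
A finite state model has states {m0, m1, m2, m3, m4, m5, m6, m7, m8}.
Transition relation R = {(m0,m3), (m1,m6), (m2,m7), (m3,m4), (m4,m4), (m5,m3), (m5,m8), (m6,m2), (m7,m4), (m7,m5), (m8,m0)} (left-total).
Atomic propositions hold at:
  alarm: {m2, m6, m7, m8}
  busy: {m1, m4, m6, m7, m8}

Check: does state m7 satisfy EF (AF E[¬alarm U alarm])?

Sat(¬alarm) = {m0, m1, m3, m4, m5}
E[¬alarm U alarm]: least fixpoint, start Z0 = Sat(alarm) = {m2, m6, m7, m8}, add states in Sat(¬alarm) with some successor in Z. Z1 = {m1, m2, m5, m6, m7, m8}; fixed.
Sat(E[¬alarm U alarm]) = {m1, m2, m5, m6, m7, m8}
AF E[¬alarm U alarm]: least fixpoint, start Z0 = {m1, m2, m5, m6, m7, m8}, add states with every successor in Z. Already a fixed point.
Sat(AF E[¬alarm U alarm]) = {m1, m2, m5, m6, m7, m8}
EF (AF E[¬alarm U alarm]): least fixpoint, start Z0 = {m1, m2, m5, m6, m7, m8}, add states with some successor in Z. Already a fixed point.
Sat(EF (AF E[¬alarm U alarm])) = {m1, m2, m5, m6, m7, m8}
m7 ∈ Sat(EF (AF E[¬alarm U alarm])) = {m1, m2, m5, m6, m7, m8}, so the formula holds at m7.

Yes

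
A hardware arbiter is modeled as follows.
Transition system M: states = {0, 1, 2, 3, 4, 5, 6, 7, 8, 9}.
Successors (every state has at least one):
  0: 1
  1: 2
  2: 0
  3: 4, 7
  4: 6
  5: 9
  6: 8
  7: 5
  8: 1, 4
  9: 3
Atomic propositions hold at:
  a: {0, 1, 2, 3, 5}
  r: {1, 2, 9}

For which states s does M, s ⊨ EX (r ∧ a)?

Sat(r ∧ a) = {1, 2}
Sat(EX (r ∧ a)) = {s : some successor in {1, 2}} = {0, 1, 8}

{0, 1, 8}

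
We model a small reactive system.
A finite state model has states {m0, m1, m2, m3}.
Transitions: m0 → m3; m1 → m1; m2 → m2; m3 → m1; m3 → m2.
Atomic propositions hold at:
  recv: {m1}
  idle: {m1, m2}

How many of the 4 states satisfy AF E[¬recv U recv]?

3

Sat(¬recv) = {m0, m2, m3}
E[¬recv U recv]: least fixpoint, start Z0 = Sat(recv) = {m1}, add states in Sat(¬recv) with some successor in Z. Z1 = {m1, m3}; Z2 = {m0, m1, m3}; fixed.
Sat(E[¬recv U recv]) = {m0, m1, m3}
AF E[¬recv U recv]: least fixpoint, start Z0 = {m0, m1, m3}, add states with every successor in Z. Already a fixed point.
Sat(AF E[¬recv U recv]) = {m0, m1, m3}
|Sat(AF E[¬recv U recv])| = |{m0, m1, m3}| = 3.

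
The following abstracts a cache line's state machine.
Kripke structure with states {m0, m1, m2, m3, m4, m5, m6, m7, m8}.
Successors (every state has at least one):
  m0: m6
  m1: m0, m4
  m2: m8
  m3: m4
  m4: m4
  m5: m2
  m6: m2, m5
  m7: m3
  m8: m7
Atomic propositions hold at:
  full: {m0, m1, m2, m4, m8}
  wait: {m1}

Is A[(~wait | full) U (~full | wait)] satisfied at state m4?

Sat(~wait) = {m0, m2, m3, m4, m5, m6, m7, m8}
Sat(~wait | full) = {m0, m1, m2, m3, m4, m5, m6, m7, m8}
Sat(~full) = {m3, m5, m6, m7}
Sat(~full | wait) = {m1, m3, m5, m6, m7}
A[(~wait | full) U (~full | wait)]: least fixpoint, start Z0 = Sat((~full | wait)) = {m1, m3, m5, m6, m7}, add states in Sat(~wait | full) with every successor in Z. Z1 = {m0, m1, m3, m5, m6, m7, m8}; Z2 = {m0, m1, m2, m3, m5, m6, m7, m8}; fixed.
Sat(A[(~wait | full) U (~full | wait)]) = {m0, m1, m2, m3, m5, m6, m7, m8}
m4 ∉ Sat(A[(~wait | full) U (~full | wait)]) = {m0, m1, m2, m3, m5, m6, m7, m8}, so the formula does not hold at m4.

No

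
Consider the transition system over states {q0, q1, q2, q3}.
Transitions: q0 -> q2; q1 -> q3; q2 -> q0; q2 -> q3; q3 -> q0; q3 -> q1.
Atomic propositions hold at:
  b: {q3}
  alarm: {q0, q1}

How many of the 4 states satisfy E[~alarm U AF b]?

Sat(~alarm) = {q2, q3}
AF b: least fixpoint, start Z0 = {q3}, add states with every successor in Z. Z1 = {q1, q3}; fixed.
Sat(AF b) = {q1, q3}
E[~alarm U AF b]: least fixpoint, start Z0 = Sat(AF b) = {q1, q3}, add states in Sat(~alarm) with some successor in Z. Z1 = {q1, q2, q3}; fixed.
Sat(E[~alarm U AF b]) = {q1, q2, q3}
|Sat(E[~alarm U AF b])| = |{q1, q2, q3}| = 3.

3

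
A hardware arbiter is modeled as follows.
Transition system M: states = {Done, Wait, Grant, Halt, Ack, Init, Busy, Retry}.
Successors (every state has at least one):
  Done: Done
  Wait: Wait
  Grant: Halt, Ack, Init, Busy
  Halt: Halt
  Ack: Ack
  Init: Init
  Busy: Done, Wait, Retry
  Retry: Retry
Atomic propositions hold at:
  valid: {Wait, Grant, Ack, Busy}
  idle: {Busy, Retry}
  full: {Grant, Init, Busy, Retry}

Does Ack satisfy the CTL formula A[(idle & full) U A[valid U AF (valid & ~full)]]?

Sat(idle & full) = {Busy, Retry}
Sat(~full) = {Done, Wait, Halt, Ack}
Sat(valid & ~full) = {Wait, Ack}
AF (valid & ~full): least fixpoint, start Z0 = {Wait, Ack}, add states with every successor in Z. Already a fixed point.
Sat(AF (valid & ~full)) = {Wait, Ack}
A[valid U AF (valid & ~full)]: least fixpoint, start Z0 = Sat(AF (valid & ~full)) = {Wait, Ack}, add states in Sat(valid) with every successor in Z. Already a fixed point.
Sat(A[valid U AF (valid & ~full)]) = {Wait, Ack}
A[(idle & full) U A[valid U AF (valid & ~full)]]: least fixpoint, start Z0 = Sat(A[valid U AF (valid & ~full)]) = {Wait, Ack}, add states in Sat(idle & full) with every successor in Z. Already a fixed point.
Sat(A[(idle & full) U A[valid U AF (valid & ~full)]]) = {Wait, Ack}
Ack ∈ Sat(A[(idle & full) U A[valid U AF (valid & ~full)]]) = {Wait, Ack}, so the formula holds at Ack.

Yes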